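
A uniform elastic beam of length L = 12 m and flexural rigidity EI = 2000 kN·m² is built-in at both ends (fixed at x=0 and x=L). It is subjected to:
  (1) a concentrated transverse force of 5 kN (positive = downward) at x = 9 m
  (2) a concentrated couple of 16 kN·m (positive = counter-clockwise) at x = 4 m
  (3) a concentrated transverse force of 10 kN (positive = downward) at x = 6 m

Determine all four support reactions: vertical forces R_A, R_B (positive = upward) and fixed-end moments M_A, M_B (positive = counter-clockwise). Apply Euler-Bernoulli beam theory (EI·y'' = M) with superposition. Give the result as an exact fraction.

Load 1 — point force P=5 kN at a=9 m (b=L-a=3):
  R_A = Pb²(3a+b)/L³ = 5·3²·(3·9+3)/12³ = 25/32 kN
  M_A = Pab²/L² = 5·9·3²/12² = 45/16 kN·m
  R_B = Pa²(a+3b)/L³ = 5·9²·(9+3·3)/12³ = 135/32 kN
  M_B = -Pa²b/L² = -5·9²·3/12² = -135/16 kN·m
Load 2 — applied couple M₀=16 kN·m at a=4 m (b=L-a=8):
  R_A = 6M₀ab/L³ = 6·16·4·8/12³ = 16/9 kN
  M_A = M₀b(2a-b)/L² = 16·8·(2·4-8)/12² = 0 kN·m
  R_B = -6M₀ab/L³ = -6·16·4·8/12³ = -16/9 kN
  M_B = M₀a(2b-a)/L² = 16·4·(2·8-4)/12² = 16/3 kN·m
Load 3 — point force P=10 kN at a=6 m (b=L-a=6):
  R_A = Pb²(3a+b)/L³ = 10·6²·(3·6+6)/12³ = 5 kN
  M_A = Pab²/L² = 10·6·6²/12² = 15 kN·m
  R_B = Pa²(a+3b)/L³ = 10·6²·(6+3·6)/12³ = 5 kN
  M_B = -Pa²b/L² = -10·6²·6/12² = -15 kN·m
Superposition: R_A = 2177/288 kN, M_A = 285/16 kN·m, R_B = 2143/288 kN, M_B = -869/48 kN·m

R_A = 2177/288 kN, M_A = 285/16 kN·m, R_B = 2143/288 kN, M_B = -869/48 kN·m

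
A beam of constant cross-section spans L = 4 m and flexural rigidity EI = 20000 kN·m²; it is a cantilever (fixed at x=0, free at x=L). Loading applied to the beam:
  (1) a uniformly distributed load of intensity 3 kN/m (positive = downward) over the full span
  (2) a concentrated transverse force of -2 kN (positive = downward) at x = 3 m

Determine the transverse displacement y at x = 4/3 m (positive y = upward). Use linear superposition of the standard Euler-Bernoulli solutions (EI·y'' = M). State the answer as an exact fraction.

Load 1 — uniform load w=3 kN/m over full span:
  y_1 = -wx²(x²-4Lx+6L²)/(24EI) = -3·(4/3)²·((4/3)²-4·4·(4/3)+6·4²)/(24·20000) = -43/50625 m
Load 2 — point force P=-2 kN at a=3 m (b=L-a=1):
  y_2 = -Px²(3a-x)/(6EI)  [x≤a] = -(-2)·(4/3)²·(3·3-(4/3))/(6·20000) = 23/101250 m
Superposition: y = Σ y_i = -7/11250 m ≈ -0.000622 m

y(4/3) = -7/11250 m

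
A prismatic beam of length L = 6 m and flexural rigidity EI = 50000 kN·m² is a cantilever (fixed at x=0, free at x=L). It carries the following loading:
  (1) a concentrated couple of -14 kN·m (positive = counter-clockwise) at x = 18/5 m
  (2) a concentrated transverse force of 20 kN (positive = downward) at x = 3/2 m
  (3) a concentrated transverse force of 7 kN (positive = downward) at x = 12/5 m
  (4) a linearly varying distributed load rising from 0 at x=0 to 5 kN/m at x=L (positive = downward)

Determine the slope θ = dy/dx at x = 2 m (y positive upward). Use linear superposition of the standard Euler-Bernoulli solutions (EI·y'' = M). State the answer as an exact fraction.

θ(2) = -14459/4500000 rad

Load 1 — applied couple M₀=-14 kN·m at a=18/5 m (b=L-a=12/5):
  θ_1 = M₀x/EI  [x≤a] = (-14)·2/50000 = -7/12500 rad
Load 2 — point force P=20 kN at a=3/2 m (b=L-a=9/2):
  θ_2 = -Pa²/(2EI)  [x>a] = -20·(3/2)²/(2·50000) = -9/20000 rad
Load 3 — point force P=7 kN at a=12/5 m (b=L-a=18/5):
  θ_3 = -Px(2a-x)/(2EI)  [x≤a] = -7·2·(2·(12/5)-2)/(2·50000) = -49/125000 rad
Load 4 — triangular load w₀=5 kN/m (0→w₀ over full span):
  θ_4 = (w₀Lx²/4-w₀L²x/3-w₀x⁴/(24L))/EI = (5·6·2²/4-5·6²·2/3-5·2⁴/(24·6))/50000 = -163/90000 rad
Superposition: θ = Σ θ_i = -14459/4500000 rad ≈ -0.003213 rad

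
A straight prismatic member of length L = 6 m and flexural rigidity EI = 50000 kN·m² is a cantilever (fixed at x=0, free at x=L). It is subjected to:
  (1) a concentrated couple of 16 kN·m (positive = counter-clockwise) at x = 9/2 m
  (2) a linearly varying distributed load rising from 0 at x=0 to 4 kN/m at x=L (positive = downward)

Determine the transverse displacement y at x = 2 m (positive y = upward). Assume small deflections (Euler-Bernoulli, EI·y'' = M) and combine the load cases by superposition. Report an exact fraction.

Load 1 — applied couple M₀=16 kN·m at a=9/2 m (b=L-a=3/2):
  y_1 = M₀x²/(2EI)  [x≤a] = 16·2²/(2·50000) = 2/3125 m
Load 2 — triangular load w₀=4 kN/m (0→w₀ over full span):
  y_2 = (w₀Lx³/12-w₀L²x²/6-w₀x⁵/(120L))/EI = (4·6·2³/12-4·6²·2²/6-4·2⁵/(120·6))/50000 = -451/281250 m
Superposition: y = Σ y_i = -271/281250 m ≈ -0.000964 m

y(2) = -271/281250 m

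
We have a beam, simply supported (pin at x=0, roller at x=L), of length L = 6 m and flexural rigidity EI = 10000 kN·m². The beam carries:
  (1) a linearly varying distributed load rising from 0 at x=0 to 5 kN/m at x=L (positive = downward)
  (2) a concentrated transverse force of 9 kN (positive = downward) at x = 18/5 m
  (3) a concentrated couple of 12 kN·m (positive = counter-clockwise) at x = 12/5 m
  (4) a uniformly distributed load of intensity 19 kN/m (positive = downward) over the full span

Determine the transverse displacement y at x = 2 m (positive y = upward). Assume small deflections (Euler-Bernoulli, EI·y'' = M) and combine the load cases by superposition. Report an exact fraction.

Load 1 — triangular load w₀=5 kN/m (0→w₀ over full span):
  y_1 = -w₀x(7L⁴-10L²x²+3x⁴)/(360LEI) = -5·2·(7·6⁴-10·6²·2²+3·2⁴)/(360·6·10000) = -4/1125 m
Load 2 — point force P=9 kN at a=18/5 m (b=L-a=12/5):
  y_2 = -Pbx(L²-b²-x²)/(6LEI)  [x≤a] = -9·(12/5)·2·(6²-(12/5)²-2²)/(6·6·10000) = -246/78125 m
Load 3 — applied couple M₀=12 kN·m at a=12/5 m (b=L-a=18/5):
  y_3 = (M₀x³/(6L)+C₁x)/EI  [x≤a] with C₁=M₀(3b²-L²)/(6L)=24/25 = (12·2³/(6·6)+(24/25)·2)/10000 = 43/93750 m
Load 4 — uniform load w=19 kN/m over full span:
  y_4 = -wx(L³-2Lx²+x³)/(24EI) = -19·2·(6³-2·6·2²+2³)/(24·10000) = -209/7500 m
Superposition: y = Σ y_i = -95941/2812500 m ≈ -0.034112 m

y(2) = -95941/2812500 m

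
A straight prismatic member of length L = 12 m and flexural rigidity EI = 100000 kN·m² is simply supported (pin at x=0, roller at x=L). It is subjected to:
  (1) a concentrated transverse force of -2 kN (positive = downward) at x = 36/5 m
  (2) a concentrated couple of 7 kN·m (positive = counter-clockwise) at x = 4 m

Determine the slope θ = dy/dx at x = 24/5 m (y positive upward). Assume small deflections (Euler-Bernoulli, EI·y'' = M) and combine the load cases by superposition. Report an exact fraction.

θ(24/5) = 2381/18750000 rad

Load 1 — point force P=-2 kN at a=36/5 m (b=L-a=24/5):
  θ_1 = -Pb(L²-b²-3x²)/(6LEI)  [x≤a] = -(-2)·(24/5)·(12²-(24/5)²-3·(24/5)²)/(6·12·100000) = 27/390625 rad
Load 2 — applied couple M₀=7 kN·m at a=4 m (b=L-a=8):
  θ_2 = (M₀x²/(2L)-M₀(x-a)+C₁)/EI  [x>a] with C₁=M₀(3b²-L²)/(6L)=14/3 = (7·(24/5)²/(2·12)-7·((24/5)-4)+(14/3))/100000 = 217/3750000 rad
Superposition: θ = Σ θ_i = 2381/18750000 rad ≈ 0.000127 rad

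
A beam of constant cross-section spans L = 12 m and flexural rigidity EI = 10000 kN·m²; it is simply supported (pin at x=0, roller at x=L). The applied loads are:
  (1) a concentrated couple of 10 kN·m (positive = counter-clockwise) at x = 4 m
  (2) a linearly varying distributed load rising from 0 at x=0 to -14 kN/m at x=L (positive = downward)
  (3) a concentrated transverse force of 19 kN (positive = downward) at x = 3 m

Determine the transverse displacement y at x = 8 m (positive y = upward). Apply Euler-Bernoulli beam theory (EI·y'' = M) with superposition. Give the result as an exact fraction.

Load 1 — applied couple M₀=10 kN·m at a=4 m (b=L-a=8):
  y_1 = (M₀x³/(6L)-M₀(x-a)²/2+C₁x)/EI  [x>a] with C₁=M₀(3b²-L²)/(6L)=20/3 = (10·8³/(6·12)-10·(8-4)²/2+(20/3)·8)/10000 = 1/225 m
Load 2 — triangular load w₀=-14 kN/m (0→w₀ over full span):
  y_2 = -w₀x(7L⁴-10L²x²+3x⁴)/(360LEI) = -(-14)·8·(7·12⁴-10·12²·8²+3·8⁴)/(360·12·10000) = 952/5625 m
Load 3 — point force P=19 kN at a=3 m (b=L-a=9):
  y_3 = -Pa(L-x)(2Lx-a²-x²)/(6LEI)  [x>a] = -19·3·(12-8)·(2·12·8-3²-8²)/(6·12·10000) = -2261/60000 m
Superposition: y = Σ y_i = 24481/180000 m ≈ 0.136006 m

y(8) = 24481/180000 m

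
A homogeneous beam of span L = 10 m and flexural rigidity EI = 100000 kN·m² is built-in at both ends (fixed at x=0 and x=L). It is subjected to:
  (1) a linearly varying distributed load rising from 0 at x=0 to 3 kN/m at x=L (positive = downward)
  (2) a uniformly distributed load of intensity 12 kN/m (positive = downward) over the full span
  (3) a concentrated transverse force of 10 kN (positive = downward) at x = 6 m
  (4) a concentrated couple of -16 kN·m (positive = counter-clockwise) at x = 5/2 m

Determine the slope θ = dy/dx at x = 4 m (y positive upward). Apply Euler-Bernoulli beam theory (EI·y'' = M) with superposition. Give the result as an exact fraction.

θ(4) = -53/78125 rad

Load 1 — triangular load w₀=3 kN/m (0→w₀ over full span):
  θ_1 = -w₀(2x(L-x)(L-2x)(x+2L)+x²(L-x)²)/(120LEI) = -3·(2·4·(10-4)·(10-2·4)·(4+2·10)+4²·(10-4)²)/(120·10·100000) = -9/125000 rad
Load 2 — uniform load w=12 kN/m over full span:
  θ_2 = -wx(L-x)(L-2x)/(12EI) = -12·4·(10-4)·(10-2·4)/(12·100000) = -3/6250 rad
Load 3 — point force P=10 kN at a=6 m (b=L-a=4):
  θ_3 = -Pb²x(2aL-(3a+b)x)/(2L³EI)  [x≤a] = -10·4²·4·(2·6·10-(3·6+4)·4)/(2·10³·100000) = -8/78125 rad
Load 4 — applied couple M₀=-16 kN·m at a=5/2 m (b=L-a=15/2):
  θ_4 = (R_Ax²/2 - M_Ax - M₀(x-a))/EI  [x>a] with R_A=-9/5, M_A=3 = ((-9/5)·4²/2 - 3·4 - (-16)·(4-(5/2)))/100000 = -3/125000 rad
Superposition: θ = Σ θ_i = -53/78125 rad ≈ -0.000678 rad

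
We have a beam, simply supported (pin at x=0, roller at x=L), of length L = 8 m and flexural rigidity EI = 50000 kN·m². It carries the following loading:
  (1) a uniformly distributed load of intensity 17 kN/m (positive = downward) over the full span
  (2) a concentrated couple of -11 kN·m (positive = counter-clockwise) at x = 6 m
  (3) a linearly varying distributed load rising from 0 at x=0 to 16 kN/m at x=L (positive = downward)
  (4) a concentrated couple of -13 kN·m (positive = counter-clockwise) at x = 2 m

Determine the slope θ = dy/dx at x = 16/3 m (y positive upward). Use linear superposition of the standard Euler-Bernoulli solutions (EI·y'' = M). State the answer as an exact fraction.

θ(16/3) = 153077/30375000 rad

Load 1 — uniform load w=17 kN/m over full span:
  θ_1 = -w(L³-6Lx²+4x³)/(24EI) = -17·(8³-6·8·(16/3)²+4·(16/3)³)/(24·50000) = 884/253125 rad
Load 2 — applied couple M₀=-11 kN·m at a=6 m (b=L-a=2):
  θ_2 = (M₀x²/(2L)+C₁)/EI  [x≤a] with C₁=M₀(3b²-L²)/(6L)=143/12 = ((-11)·(16/3)²/(2·8)+(143/12))/50000 = -11/72000 rad
Load 3 — triangular load w₀=16 kN/m (0→w₀ over full span):
  θ_3 = -w₀(7L⁴-30L²x²+15x⁴)/(360LEI) = -16·(7·8⁴-30·8²·(16/3)²+15·(16/3)⁴)/(360·8·50000) = 5824/3796875 rad
Load 4 — applied couple M₀=-13 kN·m at a=2 m (b=L-a=6):
  θ_4 = (M₀x²/(2L)-M₀(x-a)+C₁)/EI  [x>a] with C₁=M₀(3b²-L²)/(6L)=-143/12 = ((-13)·(16/3)²/(2·8)-(-13)·((16/3)-2)+(-143/12))/50000 = 299/1800000 rad
Superposition: θ = Σ θ_i = 153077/30375000 rad ≈ 0.005040 rad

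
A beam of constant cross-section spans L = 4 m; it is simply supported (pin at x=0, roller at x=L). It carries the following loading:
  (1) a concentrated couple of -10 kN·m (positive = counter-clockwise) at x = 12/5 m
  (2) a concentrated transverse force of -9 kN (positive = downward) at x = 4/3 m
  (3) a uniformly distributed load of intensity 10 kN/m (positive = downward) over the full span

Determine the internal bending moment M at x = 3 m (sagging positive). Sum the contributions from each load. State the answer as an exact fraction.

M(3) = 29/2 kN·m

Load 1 — applied couple M₀=-10 kN·m at a=12/5 m (b=L-a=8/5):
  M_1 = M₀x/L - M₀  [x>a] = (-10)·3/4 - (-10) = 5/2 kN·m
Load 2 — point force P=-9 kN at a=4/3 m (b=L-a=8/3):
  M_2 = Pa(L-x)/L  [x>a] = (-9)·(4/3)·(4-3)/4 = -3 kN·m
Load 3 — uniform load w=10 kN/m over full span:
  M_3 = wx(L-x)/2 = 10·3·(4-3)/2 = 15 kN·m
Superposition: M = Σ M_i = 29/2 kN·m ≈ 14.500000 kN·m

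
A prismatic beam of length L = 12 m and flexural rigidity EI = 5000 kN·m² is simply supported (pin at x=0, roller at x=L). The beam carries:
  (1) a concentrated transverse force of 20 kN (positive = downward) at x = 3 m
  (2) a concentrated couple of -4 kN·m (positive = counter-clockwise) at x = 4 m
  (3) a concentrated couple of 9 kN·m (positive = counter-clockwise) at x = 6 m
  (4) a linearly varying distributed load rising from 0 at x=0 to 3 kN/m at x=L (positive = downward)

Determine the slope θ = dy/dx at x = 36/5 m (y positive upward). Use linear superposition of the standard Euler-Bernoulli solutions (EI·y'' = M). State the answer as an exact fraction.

θ(36/5) = 40903/2343750 rad

Load 1 — point force P=20 kN at a=3 m (b=L-a=9):
  θ_1 = -Pa(2L²-6Lx+3x²+a²)/(6LEI)  [x>a] = -20·3·(2·12²-6·12·(36/5)+3·(36/5)²+3²)/(6·12·5000) = 549/50000 rad
Load 2 — applied couple M₀=-4 kN·m at a=4 m (b=L-a=8):
  θ_2 = (M₀x²/(2L)-M₀(x-a)+C₁)/EI  [x>a] with C₁=M₀(3b²-L²)/(6L)=-8/3 = ((-4)·(36/5)²/(2·12)-(-4)·((36/5)-4)+(-8/3))/5000 = 14/46875 rad
Load 3 — applied couple M₀=9 kN·m at a=6 m (b=L-a=6):
  θ_3 = (M₀x²/(2L)-M₀(x-a)+C₁)/EI  [x>a] with C₁=M₀(3b²-L²)/(6L)=-9/2 = (9·(36/5)²/(2·12)-9·((36/5)-6)+(-9/2))/5000 = 207/250000 rad
Load 4 — triangular load w₀=3 kN/m (0→w₀ over full span):
  θ_4 = -w₀(7L⁴-30L²x²+15x⁴)/(360LEI) = -3·(7·12⁴-30·12²·(36/5)²+15·(36/5)⁴)/(360·12·5000) = 2088/390625 rad
Superposition: θ = Σ θ_i = 40903/2343750 rad ≈ 0.017452 rad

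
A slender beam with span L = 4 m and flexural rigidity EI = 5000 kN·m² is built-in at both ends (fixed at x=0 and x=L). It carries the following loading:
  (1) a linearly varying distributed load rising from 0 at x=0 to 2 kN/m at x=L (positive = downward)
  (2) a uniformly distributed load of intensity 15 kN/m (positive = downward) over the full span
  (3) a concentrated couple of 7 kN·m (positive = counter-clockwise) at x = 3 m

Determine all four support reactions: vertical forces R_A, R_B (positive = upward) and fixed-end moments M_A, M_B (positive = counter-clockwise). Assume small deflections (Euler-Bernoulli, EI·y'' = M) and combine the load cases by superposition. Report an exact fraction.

R_A = 5307/160 kN, M_A = 5581/240 kN·m, R_B = 4933/160 kN, M_B = -1833/80 kN·m

Load 1 — triangular load w₀=2 kN/m (0→w₀ over full span):
  R_A = 3w₀L/20 = 3·2·4/20 = 6/5 kN
  M_A = w₀L²/30 = 2·4²/30 = 16/15 kN·m
  R_B = 7w₀L/20 = 7·2·4/20 = 14/5 kN
  M_B = -w₀L²/20 = -2·4²/20 = -8/5 kN·m
Load 2 — uniform load w=15 kN/m over full span:
  R_A = wL/2 = 15·4/2 = 30 kN
  M_A = wL²/12 = 15·4²/12 = 20 kN·m
  R_B = wL/2 = 15·4/2 = 30 kN
  M_B = -wL²/12 = -15·4²/12 = -20 kN·m
Load 3 — applied couple M₀=7 kN·m at a=3 m (b=L-a=1):
  R_A = 6M₀ab/L³ = 6·7·3·1/4³ = 63/32 kN
  M_A = M₀b(2a-b)/L² = 7·1·(2·3-1)/4² = 35/16 kN·m
  R_B = -6M₀ab/L³ = -6·7·3·1/4³ = -63/32 kN
  M_B = M₀a(2b-a)/L² = 7·3·(2·1-3)/4² = -21/16 kN·m
Superposition: R_A = 5307/160 kN, M_A = 5581/240 kN·m, R_B = 4933/160 kN, M_B = -1833/80 kN·m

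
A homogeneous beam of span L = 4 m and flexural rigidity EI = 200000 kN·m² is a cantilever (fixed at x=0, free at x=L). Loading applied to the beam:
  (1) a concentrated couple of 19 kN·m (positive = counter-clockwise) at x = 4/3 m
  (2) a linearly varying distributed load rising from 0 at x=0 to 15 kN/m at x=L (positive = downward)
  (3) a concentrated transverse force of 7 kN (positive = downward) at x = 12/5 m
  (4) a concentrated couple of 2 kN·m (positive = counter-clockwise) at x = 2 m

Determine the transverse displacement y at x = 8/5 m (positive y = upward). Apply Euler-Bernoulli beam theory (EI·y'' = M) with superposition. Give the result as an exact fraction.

Load 1 — applied couple M₀=19 kN·m at a=4/3 m (b=L-a=8/3):
  y_1 = M₀a(2x-a)/(2EI)  [x>a] = 19·(4/3)·(2·(8/5)-(4/3))/(2·200000) = 133/1125000 m
Load 2 — triangular load w₀=15 kN/m (0→w₀ over full span):
  y_2 = (w₀Lx³/12-w₀L²x²/6-w₀x⁵/(120L))/EI = (15·4·(8/5)³/12-15·4²·(8/5)²/6-15·(8/5)⁵/(120·4))/200000 = -4016/9765625 m
Load 3 — point force P=7 kN at a=12/5 m (b=L-a=8/5):
  y_3 = -Px²(3a-x)/(6EI)  [x≤a] = -7·(8/5)²·(3·(12/5)-(8/5))/(6·200000) = -98/1171875 m
Load 4 — applied couple M₀=2 kN·m at a=2 m (b=L-a=2):
  y_4 = M₀x²/(2EI)  [x≤a] = 2·(8/5)²/(2·200000) = 1/78125 m
Superposition: y = Σ y_i = -255827/703125000 m ≈ -0.000364 m

y(8/5) = -255827/703125000 m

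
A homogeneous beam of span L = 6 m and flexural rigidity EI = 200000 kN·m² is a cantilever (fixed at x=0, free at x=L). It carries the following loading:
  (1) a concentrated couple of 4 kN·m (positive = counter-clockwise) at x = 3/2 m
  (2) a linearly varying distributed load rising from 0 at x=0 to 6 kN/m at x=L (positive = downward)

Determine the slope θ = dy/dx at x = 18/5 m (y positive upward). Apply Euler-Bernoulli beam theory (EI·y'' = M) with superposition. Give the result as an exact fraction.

Load 1 — applied couple M₀=4 kN·m at a=3/2 m (b=L-a=9/2):
  θ_1 = M₀a/EI  [x>a] = 4·(3/2)/200000 = 3/100000 rad
Load 2 — triangular load w₀=6 kN/m (0→w₀ over full span):
  θ_2 = (w₀Lx²/4-w₀L²x/3-w₀x⁴/(24L))/EI = (6·6·(18/5)²/4-6·6²·(18/5)/3-6·(18/5)⁴/(24·6))/200000 = -46737/62500000 rad
Superposition: θ = Σ θ_i = -22431/31250000 rad ≈ -0.000718 rad

θ(18/5) = -22431/31250000 rad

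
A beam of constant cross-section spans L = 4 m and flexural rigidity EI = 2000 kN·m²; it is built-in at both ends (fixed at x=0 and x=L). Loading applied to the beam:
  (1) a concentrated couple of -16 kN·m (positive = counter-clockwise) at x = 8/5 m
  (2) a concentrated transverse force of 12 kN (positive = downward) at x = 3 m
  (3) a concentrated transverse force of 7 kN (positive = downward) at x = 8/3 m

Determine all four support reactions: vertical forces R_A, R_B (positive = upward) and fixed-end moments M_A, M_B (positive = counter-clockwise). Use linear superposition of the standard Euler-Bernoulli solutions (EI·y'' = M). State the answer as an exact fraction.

R_A = -11179/5400 kN, M_A = 6491/2700 kN·m, R_B = 113779/5400 kN, M_B = -43249/2700 kN·m

Load 1 — applied couple M₀=-16 kN·m at a=8/5 m (b=L-a=12/5):
  R_A = 6M₀ab/L³ = 6·(-16)·(8/5)·(12/5)/4³ = -144/25 kN
  M_A = M₀b(2a-b)/L² = (-16)·(12/5)·(2·(8/5)-(12/5))/4² = -48/25 kN·m
  R_B = -6M₀ab/L³ = -6·(-16)·(8/5)·(12/5)/4³ = 144/25 kN
  M_B = M₀a(2b-a)/L² = (-16)·(8/5)·(2·(12/5)-(8/5))/4² = -128/25 kN·m
Load 2 — point force P=12 kN at a=3 m (b=L-a=1):
  R_A = Pb²(3a+b)/L³ = 12·1²·(3·3+1)/4³ = 15/8 kN
  M_A = Pab²/L² = 12·3·1²/4² = 9/4 kN·m
  R_B = Pa²(a+3b)/L³ = 12·3²·(3+3·1)/4³ = 81/8 kN
  M_B = -Pa²b/L² = -12·3²·1/4² = -27/4 kN·m
Load 3 — point force P=7 kN at a=8/3 m (b=L-a=4/3):
  R_A = Pb²(3a+b)/L³ = 7·(4/3)²·(3·(8/3)+(4/3))/4³ = 49/27 kN
  M_A = Pab²/L² = 7·(8/3)·(4/3)²/4² = 56/27 kN·m
  R_B = Pa²(a+3b)/L³ = 7·(8/3)²·((8/3)+3·(4/3))/4³ = 140/27 kN
  M_B = -Pa²b/L² = -7·(8/3)²·(4/3)/4² = -112/27 kN·m
Superposition: R_A = -11179/5400 kN, M_A = 6491/2700 kN·m, R_B = 113779/5400 kN, M_B = -43249/2700 kN·m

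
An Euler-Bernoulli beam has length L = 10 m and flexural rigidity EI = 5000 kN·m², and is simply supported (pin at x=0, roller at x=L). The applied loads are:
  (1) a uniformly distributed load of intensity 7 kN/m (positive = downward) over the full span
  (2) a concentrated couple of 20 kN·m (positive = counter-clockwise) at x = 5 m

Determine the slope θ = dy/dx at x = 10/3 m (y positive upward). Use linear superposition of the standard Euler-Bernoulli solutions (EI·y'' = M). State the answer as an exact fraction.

θ(10/3) = -223/8100 rad

Load 1 — uniform load w=7 kN/m over full span:
  θ_1 = -w(L³-6Lx²+4x³)/(24EI) = -7·(10³-6·10·(10/3)²+4·(10/3)³)/(24·5000) = -91/3240 rad
Load 2 — applied couple M₀=20 kN·m at a=5 m (b=L-a=5):
  θ_2 = (M₀x²/(2L)+C₁)/EI  [x≤a] with C₁=M₀(3b²-L²)/(6L)=-25/3 = (20·(10/3)²/(2·10)+(-25/3))/5000 = 1/1800 rad
Superposition: θ = Σ θ_i = -223/8100 rad ≈ -0.027531 rad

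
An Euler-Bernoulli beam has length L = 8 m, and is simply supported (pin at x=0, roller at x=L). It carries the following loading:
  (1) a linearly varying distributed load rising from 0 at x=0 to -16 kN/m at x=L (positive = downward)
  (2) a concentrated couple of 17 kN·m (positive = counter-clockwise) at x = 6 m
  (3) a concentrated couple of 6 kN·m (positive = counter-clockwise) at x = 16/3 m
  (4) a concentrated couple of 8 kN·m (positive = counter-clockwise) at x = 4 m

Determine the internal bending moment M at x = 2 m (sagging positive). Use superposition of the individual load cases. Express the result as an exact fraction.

Load 1 — triangular load w₀=-16 kN/m (0→w₀ over full span):
  M_1 = w₀Lx/6 - w₀x³/(6L) = (-16)·8·2/6 - (-16)·2³/(6·8) = -40 kN·m
Load 2 — applied couple M₀=17 kN·m at a=6 m (b=L-a=2):
  M_2 = M₀x/L  [x≤a] = 17·2/8 = 17/4 kN·m
Load 3 — applied couple M₀=6 kN·m at a=16/3 m (b=L-a=8/3):
  M_3 = M₀x/L  [x≤a] = 6·2/8 = 3/2 kN·m
Load 4 — applied couple M₀=8 kN·m at a=4 m (b=L-a=4):
  M_4 = M₀x/L  [x≤a] = 8·2/8 = 2 kN·m
Superposition: M = Σ M_i = -129/4 kN·m ≈ -32.250000 kN·m

M(2) = -129/4 kN·m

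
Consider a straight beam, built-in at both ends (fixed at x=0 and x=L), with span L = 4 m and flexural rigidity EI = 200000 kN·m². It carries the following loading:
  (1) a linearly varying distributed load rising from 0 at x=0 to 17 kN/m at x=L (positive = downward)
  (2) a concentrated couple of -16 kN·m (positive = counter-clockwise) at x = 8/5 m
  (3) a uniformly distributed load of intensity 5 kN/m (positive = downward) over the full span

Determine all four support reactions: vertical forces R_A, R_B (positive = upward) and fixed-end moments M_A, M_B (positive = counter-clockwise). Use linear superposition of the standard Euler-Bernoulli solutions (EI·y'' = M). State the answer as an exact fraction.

R_A = 361/25 kN, M_A = 1036/75 kN·m, R_B = 989/25 kN, M_B = -1904/75 kN·m

Load 1 — triangular load w₀=17 kN/m (0→w₀ over full span):
  R_A = 3w₀L/20 = 3·17·4/20 = 51/5 kN
  M_A = w₀L²/30 = 17·4²/30 = 136/15 kN·m
  R_B = 7w₀L/20 = 7·17·4/20 = 119/5 kN
  M_B = -w₀L²/20 = -17·4²/20 = -68/5 kN·m
Load 2 — applied couple M₀=-16 kN·m at a=8/5 m (b=L-a=12/5):
  R_A = 6M₀ab/L³ = 6·(-16)·(8/5)·(12/5)/4³ = -144/25 kN
  M_A = M₀b(2a-b)/L² = (-16)·(12/5)·(2·(8/5)-(12/5))/4² = -48/25 kN·m
  R_B = -6M₀ab/L³ = -6·(-16)·(8/5)·(12/5)/4³ = 144/25 kN
  M_B = M₀a(2b-a)/L² = (-16)·(8/5)·(2·(12/5)-(8/5))/4² = -128/25 kN·m
Load 3 — uniform load w=5 kN/m over full span:
  R_A = wL/2 = 5·4/2 = 10 kN
  M_A = wL²/12 = 5·4²/12 = 20/3 kN·m
  R_B = wL/2 = 5·4/2 = 10 kN
  M_B = -wL²/12 = -5·4²/12 = -20/3 kN·m
Superposition: R_A = 361/25 kN, M_A = 1036/75 kN·m, R_B = 989/25 kN, M_B = -1904/75 kN·m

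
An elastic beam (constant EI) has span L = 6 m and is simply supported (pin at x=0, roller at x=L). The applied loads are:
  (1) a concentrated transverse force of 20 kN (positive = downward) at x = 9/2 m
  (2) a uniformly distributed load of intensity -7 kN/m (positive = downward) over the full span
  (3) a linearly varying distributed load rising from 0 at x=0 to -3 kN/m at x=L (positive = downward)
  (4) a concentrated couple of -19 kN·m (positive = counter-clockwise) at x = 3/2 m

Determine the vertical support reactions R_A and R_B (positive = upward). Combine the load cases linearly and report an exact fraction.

Load 1 — point force P=20 kN at a=9/2 m (b=L-a=3/2):
  R_A = Pb/L = 20·(3/2)/6 = 5 kN
  R_B = Pa/L = 20·(9/2)/6 = 15 kN
Load 2 — uniform load w=-7 kN/m over full span:
  R_A = wL/2 = (-7)·6/2 = -21 kN
  R_B = wL/2 = (-7)·6/2 = -21 kN
Load 3 — triangular load w₀=-3 kN/m (0→w₀ over full span):
  R_A = w₀L/6 = (-3)·6/6 = -3 kN
  R_B = w₀L/3 = (-3)·6/3 = -6 kN
Load 4 — applied couple M₀=-19 kN·m at a=3/2 m (b=L-a=9/2):
  R_A = M₀/L = (-19)/6 = -19/6 kN
  R_B = -M₀/L = -(-19)/6 = 19/6 kN
Superposition: R_A = -133/6 kN, R_B = -53/6 kN

R_A = -133/6 kN, R_B = -53/6 kN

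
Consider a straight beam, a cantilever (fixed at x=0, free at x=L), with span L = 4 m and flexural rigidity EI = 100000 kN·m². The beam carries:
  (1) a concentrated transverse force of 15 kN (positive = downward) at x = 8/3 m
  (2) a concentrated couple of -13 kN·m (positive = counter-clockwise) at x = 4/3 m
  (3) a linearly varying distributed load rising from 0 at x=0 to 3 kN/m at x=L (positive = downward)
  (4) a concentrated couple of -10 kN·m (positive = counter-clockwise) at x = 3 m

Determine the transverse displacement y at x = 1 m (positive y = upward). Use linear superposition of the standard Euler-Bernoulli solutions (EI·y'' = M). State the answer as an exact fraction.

y(1) = -5761/16000000 m

Load 1 — point force P=15 kN at a=8/3 m (b=L-a=4/3):
  y_1 = -Px²(3a-x)/(6EI)  [x≤a] = -15·1²·(3·(8/3)-1)/(6·100000) = -7/40000 m
Load 2 — applied couple M₀=-13 kN·m at a=4/3 m (b=L-a=8/3):
  y_2 = M₀x²/(2EI)  [x≤a] = (-13)·1²/(2·100000) = -13/200000 m
Load 3 — triangular load w₀=3 kN/m (0→w₀ over full span):
  y_3 = (w₀Lx³/12-w₀L²x²/6-w₀x⁵/(120L))/EI = (3·4·1³/12-3·4²·1²/6-3·1⁵/(120·4))/100000 = -1121/16000000 m
Load 4 — applied couple M₀=-10 kN·m at a=3 m (b=L-a=1):
  y_4 = M₀x²/(2EI)  [x≤a] = (-10)·1²/(2·100000) = -1/20000 m
Superposition: y = Σ y_i = -5761/16000000 m ≈ -0.000360 m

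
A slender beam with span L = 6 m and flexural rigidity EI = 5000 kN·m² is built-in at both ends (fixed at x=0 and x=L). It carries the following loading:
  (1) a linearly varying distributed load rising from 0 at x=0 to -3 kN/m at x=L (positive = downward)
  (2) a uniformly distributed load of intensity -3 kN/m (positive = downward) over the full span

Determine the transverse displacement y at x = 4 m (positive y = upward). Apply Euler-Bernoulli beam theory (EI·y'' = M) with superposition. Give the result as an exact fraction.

y(4) = 23/9375 m

Load 1 — triangular load w₀=-3 kN/m (0→w₀ over full span):
  y_1 = -w₀x²(L-x)²(x+2L)/(120LEI) = -(-3)·4²·(6-4)²·(4+2·6)/(120·6·5000) = 8/9375 m
Load 2 — uniform load w=-3 kN/m over full span:
  y_2 = -wx²(L-x)²/(24EI) = -(-3)·4²·(6-4)²/(24·5000) = 1/625 m
Superposition: y = Σ y_i = 23/9375 m ≈ 0.002453 m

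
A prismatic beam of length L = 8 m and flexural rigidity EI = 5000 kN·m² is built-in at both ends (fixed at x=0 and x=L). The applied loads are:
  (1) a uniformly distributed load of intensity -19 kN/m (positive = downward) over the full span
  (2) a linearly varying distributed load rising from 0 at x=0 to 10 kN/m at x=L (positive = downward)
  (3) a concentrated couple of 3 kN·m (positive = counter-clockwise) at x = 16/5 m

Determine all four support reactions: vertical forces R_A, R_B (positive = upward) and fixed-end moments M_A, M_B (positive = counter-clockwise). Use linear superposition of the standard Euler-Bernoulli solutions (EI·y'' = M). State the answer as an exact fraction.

Load 1 — uniform load w=-19 kN/m over full span:
  R_A = wL/2 = (-19)·8/2 = -76 kN
  M_A = wL²/12 = (-19)·8²/12 = -304/3 kN·m
  R_B = wL/2 = (-19)·8/2 = -76 kN
  M_B = -wL²/12 = -(-19)·8²/12 = 304/3 kN·m
Load 2 — triangular load w₀=10 kN/m (0→w₀ over full span):
  R_A = 3w₀L/20 = 3·10·8/20 = 12 kN
  M_A = w₀L²/30 = 10·8²/30 = 64/3 kN·m
  R_B = 7w₀L/20 = 7·10·8/20 = 28 kN
  M_B = -w₀L²/20 = -10·8²/20 = -32 kN·m
Load 3 — applied couple M₀=3 kN·m at a=16/5 m (b=L-a=24/5):
  R_A = 6M₀ab/L³ = 6·3·(16/5)·(24/5)/8³ = 27/50 kN
  M_A = M₀b(2a-b)/L² = 3·(24/5)·(2·(16/5)-(24/5))/8² = 9/25 kN·m
  R_B = -6M₀ab/L³ = -6·3·(16/5)·(24/5)/8³ = -27/50 kN
  M_B = M₀a(2b-a)/L² = 3·(16/5)·(2·(24/5)-(16/5))/8² = 24/25 kN·m
Superposition: R_A = -3173/50 kN, M_A = -1991/25 kN·m, R_B = -2427/50 kN, M_B = 5272/75 kN·m

R_A = -3173/50 kN, M_A = -1991/25 kN·m, R_B = -2427/50 kN, M_B = 5272/75 kN·m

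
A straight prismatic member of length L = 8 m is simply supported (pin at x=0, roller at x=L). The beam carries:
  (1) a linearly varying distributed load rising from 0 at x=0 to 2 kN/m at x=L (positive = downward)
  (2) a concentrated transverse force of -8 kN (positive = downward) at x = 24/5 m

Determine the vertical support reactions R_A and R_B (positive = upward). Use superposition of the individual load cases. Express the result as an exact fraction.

R_A = -8/15 kN, R_B = 8/15 kN

Load 1 — triangular load w₀=2 kN/m (0→w₀ over full span):
  R_A = w₀L/6 = 2·8/6 = 8/3 kN
  R_B = w₀L/3 = 2·8/3 = 16/3 kN
Load 2 — point force P=-8 kN at a=24/5 m (b=L-a=16/5):
  R_A = Pb/L = (-8)·(16/5)/8 = -16/5 kN
  R_B = Pa/L = (-8)·(24/5)/8 = -24/5 kN
Superposition: R_A = -8/15 kN, R_B = 8/15 kN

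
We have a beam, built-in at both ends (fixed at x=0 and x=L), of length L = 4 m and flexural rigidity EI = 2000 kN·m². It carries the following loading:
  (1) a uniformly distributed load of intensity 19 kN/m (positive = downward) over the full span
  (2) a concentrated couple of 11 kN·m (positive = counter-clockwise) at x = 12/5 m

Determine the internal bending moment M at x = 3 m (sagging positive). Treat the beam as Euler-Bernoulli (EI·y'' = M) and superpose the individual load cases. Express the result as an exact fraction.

M(3) = 79/150 kN·m

Load 1 — uniform load w=19 kN/m over full span:
  M_1 = wLx/2 - wL²/12 - wx²/2 = 19·4·3/2 - 19·4²/12 - 19·3²/2 = 19/6 kN·m
Load 2 — applied couple M₀=11 kN·m at a=12/5 m (b=L-a=8/5):
  M_2 = R_Ax - M_A - M₀  [x>a] with R_A=99/25, M_A=88/25 = (99/25)·3 - (88/25) - 11 = -66/25 kN·m
Superposition: M = Σ M_i = 79/150 kN·m ≈ 0.526667 kN·m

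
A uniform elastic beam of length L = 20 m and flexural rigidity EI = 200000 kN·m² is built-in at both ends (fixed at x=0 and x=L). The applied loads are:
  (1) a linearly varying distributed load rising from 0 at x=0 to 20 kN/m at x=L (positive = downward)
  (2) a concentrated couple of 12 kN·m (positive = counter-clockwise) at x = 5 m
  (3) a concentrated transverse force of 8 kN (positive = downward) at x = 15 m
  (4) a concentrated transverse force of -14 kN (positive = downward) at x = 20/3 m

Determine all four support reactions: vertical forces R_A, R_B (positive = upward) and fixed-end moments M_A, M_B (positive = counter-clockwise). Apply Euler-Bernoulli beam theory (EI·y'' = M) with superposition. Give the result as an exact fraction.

Load 1 — triangular load w₀=20 kN/m (0→w₀ over full span):
  R_A = 3w₀L/20 = 3·20·20/20 = 60 kN
  M_A = w₀L²/30 = 20·20²/30 = 800/3 kN·m
  R_B = 7w₀L/20 = 7·20·20/20 = 140 kN
  M_B = -w₀L²/20 = -20·20²/20 = -400 kN·m
Load 2 — applied couple M₀=12 kN·m at a=5 m (b=L-a=15):
  R_A = 6M₀ab/L³ = 6·12·5·15/20³ = 27/40 kN
  M_A = M₀b(2a-b)/L² = 12·15·(2·5-15)/20² = -9/4 kN·m
  R_B = -6M₀ab/L³ = -6·12·5·15/20³ = -27/40 kN
  M_B = M₀a(2b-a)/L² = 12·5·(2·15-5)/20² = 15/4 kN·m
Load 3 — point force P=8 kN at a=15 m (b=L-a=5):
  R_A = Pb²(3a+b)/L³ = 8·5²·(3·15+5)/20³ = 5/4 kN
  M_A = Pab²/L² = 8·15·5²/20² = 15/2 kN·m
  R_B = Pa²(a+3b)/L³ = 8·15²·(15+3·5)/20³ = 27/4 kN
  M_B = -Pa²b/L² = -8·15²·5/20² = -45/2 kN·m
Load 4 — point force P=-14 kN at a=20/3 m (b=L-a=40/3):
  R_A = Pb²(3a+b)/L³ = (-14)·(40/3)²·(3·(20/3)+(40/3))/20³ = -280/27 kN
  M_A = Pab²/L² = (-14)·(20/3)·(40/3)²/20² = -1120/27 kN·m
  R_B = Pa²(a+3b)/L³ = (-14)·(20/3)²·((20/3)+3·(40/3))/20³ = -98/27 kN
  M_B = -Pa²b/L² = -(-14)·(20/3)²·(40/3)/20² = 560/27 kN·m
Superposition: R_A = 55679/1080 kN, M_A = 24887/108 kN·m, R_B = 153841/1080 kN, M_B = -42985/108 kN·m

R_A = 55679/1080 kN, M_A = 24887/108 kN·m, R_B = 153841/1080 kN, M_B = -42985/108 kN·m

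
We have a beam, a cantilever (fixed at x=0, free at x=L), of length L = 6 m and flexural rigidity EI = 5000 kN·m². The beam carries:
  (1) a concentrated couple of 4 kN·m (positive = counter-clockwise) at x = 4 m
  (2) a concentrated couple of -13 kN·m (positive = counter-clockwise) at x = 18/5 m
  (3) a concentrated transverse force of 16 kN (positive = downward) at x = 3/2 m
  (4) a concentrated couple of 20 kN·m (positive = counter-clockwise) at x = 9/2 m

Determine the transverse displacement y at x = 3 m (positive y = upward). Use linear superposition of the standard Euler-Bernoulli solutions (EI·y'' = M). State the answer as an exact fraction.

y(3) = 9/10000 m

Load 1 — applied couple M₀=4 kN·m at a=4 m (b=L-a=2):
  y_1 = M₀x²/(2EI)  [x≤a] = 4·3²/(2·5000) = 9/2500 m
Load 2 — applied couple M₀=-13 kN·m at a=18/5 m (b=L-a=12/5):
  y_2 = M₀x²/(2EI)  [x≤a] = (-13)·3²/(2·5000) = -117/10000 m
Load 3 — point force P=16 kN at a=3/2 m (b=L-a=9/2):
  y_3 = -Pa²(3x-a)/(6EI)  [x>a] = -16·(3/2)²·(3·3-(3/2))/(6·5000) = -9/1000 m
Load 4 — applied couple M₀=20 kN·m at a=9/2 m (b=L-a=3/2):
  y_4 = M₀x²/(2EI)  [x≤a] = 20·3²/(2·5000) = 9/500 m
Superposition: y = Σ y_i = 9/10000 m ≈ 0.000900 m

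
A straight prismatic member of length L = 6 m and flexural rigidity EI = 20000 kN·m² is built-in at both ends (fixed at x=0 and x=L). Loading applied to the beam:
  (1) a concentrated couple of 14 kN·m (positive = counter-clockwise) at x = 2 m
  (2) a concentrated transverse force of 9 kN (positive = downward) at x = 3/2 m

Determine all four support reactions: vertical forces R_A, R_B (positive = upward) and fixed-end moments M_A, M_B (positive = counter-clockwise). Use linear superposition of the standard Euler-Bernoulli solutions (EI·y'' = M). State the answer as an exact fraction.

Load 1 — applied couple M₀=14 kN·m at a=2 m (b=L-a=4):
  R_A = 6M₀ab/L³ = 6·14·2·4/6³ = 28/9 kN
  M_A = M₀b(2a-b)/L² = 14·4·(2·2-4)/6² = 0 kN·m
  R_B = -6M₀ab/L³ = -6·14·2·4/6³ = -28/9 kN
  M_B = M₀a(2b-a)/L² = 14·2·(2·4-2)/6² = 14/3 kN·m
Load 2 — point force P=9 kN at a=3/2 m (b=L-a=9/2):
  R_A = Pb²(3a+b)/L³ = 9·(9/2)²·(3·(3/2)+(9/2))/6³ = 243/32 kN
  M_A = Pab²/L² = 9·(3/2)·(9/2)²/6² = 243/32 kN·m
  R_B = Pa²(a+3b)/L³ = 9·(3/2)²·((3/2)+3·(9/2))/6³ = 45/32 kN
  M_B = -Pa²b/L² = -9·(3/2)²·(9/2)/6² = -81/32 kN·m
Superposition: R_A = 3083/288 kN, M_A = 243/32 kN·m, R_B = -491/288 kN, M_B = 205/96 kN·m

R_A = 3083/288 kN, M_A = 243/32 kN·m, R_B = -491/288 kN, M_B = 205/96 kN·m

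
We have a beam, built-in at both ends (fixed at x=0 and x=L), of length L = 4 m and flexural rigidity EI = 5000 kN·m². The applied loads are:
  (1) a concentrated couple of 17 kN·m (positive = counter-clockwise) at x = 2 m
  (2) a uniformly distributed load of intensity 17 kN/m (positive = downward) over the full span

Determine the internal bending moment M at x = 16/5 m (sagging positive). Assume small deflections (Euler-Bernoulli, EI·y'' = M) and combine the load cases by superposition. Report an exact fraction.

Load 1 — applied couple M₀=17 kN·m at a=2 m (b=L-a=2):
  M_1 = R_Ax - M_A - M₀  [x>a] with R_A=51/8, M_A=17/4 = (51/8)·(16/5) - (17/4) - 17 = -17/20 kN·m
Load 2 — uniform load w=17 kN/m over full span:
  M_2 = wLx/2 - wL²/12 - wx²/2 = 17·4·(16/5)/2 - 17·4²/12 - 17·(16/5)²/2 = -68/75 kN·m
Superposition: M = Σ M_i = -527/300 kN·m ≈ -1.756667 kN·m

M(16/5) = -527/300 kN·m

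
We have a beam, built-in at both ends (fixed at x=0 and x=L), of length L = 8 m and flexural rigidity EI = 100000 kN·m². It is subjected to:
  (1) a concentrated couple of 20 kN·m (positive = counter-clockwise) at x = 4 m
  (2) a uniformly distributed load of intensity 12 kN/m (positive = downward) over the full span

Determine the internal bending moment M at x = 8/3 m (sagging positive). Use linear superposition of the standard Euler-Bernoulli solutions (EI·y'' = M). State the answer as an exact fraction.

M(8/3) = 79/3 kN·m

Load 1 — applied couple M₀=20 kN·m at a=4 m (b=L-a=4):
  M_1 = R_Ax - M_A  [x≤a] with R_A=15/4, M_A=5 = (15/4)·(8/3) - 5 = 5 kN·m
Load 2 — uniform load w=12 kN/m over full span:
  M_2 = wLx/2 - wL²/12 - wx²/2 = 12·8·(8/3)/2 - 12·8²/12 - 12·(8/3)²/2 = 64/3 kN·m
Superposition: M = Σ M_i = 79/3 kN·m ≈ 26.333333 kN·m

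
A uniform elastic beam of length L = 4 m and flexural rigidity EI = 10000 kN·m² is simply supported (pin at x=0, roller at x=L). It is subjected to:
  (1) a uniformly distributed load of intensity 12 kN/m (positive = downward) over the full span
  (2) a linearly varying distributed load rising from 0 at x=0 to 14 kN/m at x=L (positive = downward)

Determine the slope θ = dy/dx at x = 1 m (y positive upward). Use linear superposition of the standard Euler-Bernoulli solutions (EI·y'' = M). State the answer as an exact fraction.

Load 1 — uniform load w=12 kN/m over full span:
  θ_1 = -w(L³-6Lx²+4x³)/(24EI) = -12·(4³-6·4·1²+4·1³)/(24·10000) = -11/5000 rad
Load 2 — triangular load w₀=14 kN/m (0→w₀ over full span):
  θ_2 = -w₀(7L⁴-30L²x²+15x⁴)/(360LEI) = -14·(7·4⁴-30·4²·1²+15·1⁴)/(360·4·10000) = -9289/7200000 rad
Superposition: θ = Σ θ_i = -25129/7200000 rad ≈ -0.003490 rad

θ(1) = -25129/7200000 rad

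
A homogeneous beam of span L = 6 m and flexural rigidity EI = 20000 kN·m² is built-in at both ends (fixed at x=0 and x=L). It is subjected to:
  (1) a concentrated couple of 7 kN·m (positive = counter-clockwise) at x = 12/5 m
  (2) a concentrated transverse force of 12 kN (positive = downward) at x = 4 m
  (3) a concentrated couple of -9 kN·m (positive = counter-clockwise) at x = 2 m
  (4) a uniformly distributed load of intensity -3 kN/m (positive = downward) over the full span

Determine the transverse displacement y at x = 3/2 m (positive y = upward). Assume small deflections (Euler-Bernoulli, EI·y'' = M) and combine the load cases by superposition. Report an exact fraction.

y(3/2) = 41/2560000 m

Load 1 — applied couple M₀=7 kN·m at a=12/5 m (b=L-a=18/5):
  y_1 = (R_Ax³/6 - M_Ax²/2)/EI  [x≤a] with R_A=42/25, M_A=21/25 = ((42/25)·(3/2)³/6 - (21/25)·(3/2)²/2)/20000 = 0 m
Load 2 — point force P=12 kN at a=4 m (b=L-a=2):
  y_2 = -Pb²x²(3aL-(3a+b)x)/(6L³EI)  [x≤a] = -12·2²·(3/2)²·(3·4·6-(3·4+2)·(3/2))/(6·6³·20000) = -17/80000 m
Load 3 — applied couple M₀=-9 kN·m at a=2 m (b=L-a=4):
  y_3 = (R_Ax³/6 - M_Ax²/2)/EI  [x≤a] with R_A=-2, M_A=0 = ((-2)·(3/2)³/6 - 0·(3/2)²/2)/20000 = -9/160000 m
Load 4 — uniform load w=-3 kN/m over full span:
  y_4 = -wx²(L-x)²/(24EI) = -(-3)·(3/2)²·(6-(3/2))²/(24·20000) = 729/2560000 m
Superposition: y = Σ y_i = 41/2560000 m ≈ 0.000016 m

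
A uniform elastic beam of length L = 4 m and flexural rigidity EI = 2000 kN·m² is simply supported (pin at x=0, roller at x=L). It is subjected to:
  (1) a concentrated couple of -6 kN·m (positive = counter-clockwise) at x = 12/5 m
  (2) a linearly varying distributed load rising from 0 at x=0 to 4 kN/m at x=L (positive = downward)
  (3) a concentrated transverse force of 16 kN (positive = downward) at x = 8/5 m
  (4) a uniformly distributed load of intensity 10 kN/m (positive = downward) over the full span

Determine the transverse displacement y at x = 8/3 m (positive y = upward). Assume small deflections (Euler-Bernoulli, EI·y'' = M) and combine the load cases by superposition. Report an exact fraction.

y(8/3) = -287659/11390625 m

Load 1 — applied couple M₀=-6 kN·m at a=12/5 m (b=L-a=8/5):
  y_1 = (M₀x³/(6L)-M₀(x-a)²/2+C₁x)/EI  [x>a] with C₁=M₀(3b²-L²)/(6L)=52/25 = ((-6)·(8/3)³/(6·4)-(-6)·((8/3)-(12/5))²/2+(52/25)·(8/3))/2000 = 43/84375 m
Load 2 — triangular load w₀=4 kN/m (0→w₀ over full span):
  y_2 = -w₀x(7L⁴-10L²x²+3x⁴)/(360LEI) = -4·(8/3)·(7·4⁴-10·4²·(8/3)²+3·(8/3)⁴)/(360·4·2000) = -272/91125 m
Load 3 — point force P=16 kN at a=8/5 m (b=L-a=12/5):
  y_3 = -Pa(L-x)(2Lx-a²-x²)/(6LEI)  [x>a] = -16·(8/5)·(4-(8/3))·(2·4·(8/3)-(8/5)²-(8/3)²)/(6·4·2000) = -10496/1265625 m
Load 4 — uniform load w=10 kN/m over full span:
  y_4 = -wx(L³-2Lx²+x³)/(24EI) = -10·(8/3)·(4³-2·4·(8/3)²+(8/3)³)/(24·2000) = -88/6075 m
Superposition: y = Σ y_i = -287659/11390625 m ≈ -0.025254 m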